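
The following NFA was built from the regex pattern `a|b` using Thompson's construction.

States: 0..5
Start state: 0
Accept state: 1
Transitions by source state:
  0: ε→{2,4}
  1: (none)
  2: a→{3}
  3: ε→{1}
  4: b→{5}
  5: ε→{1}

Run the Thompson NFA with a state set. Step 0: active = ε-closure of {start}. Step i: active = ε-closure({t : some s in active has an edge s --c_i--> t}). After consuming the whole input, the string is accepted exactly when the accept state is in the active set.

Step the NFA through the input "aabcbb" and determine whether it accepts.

Answer: REJECT

Derivation:
S₀ = ε-closure({0}) = {0,2,4}
'a' @ 1: {1,3}  ✓accept
'a' @ 2: {}  — dead — no transitions
rest 'bcbb' ignored (set empty)
final: {}; accept 1 not in set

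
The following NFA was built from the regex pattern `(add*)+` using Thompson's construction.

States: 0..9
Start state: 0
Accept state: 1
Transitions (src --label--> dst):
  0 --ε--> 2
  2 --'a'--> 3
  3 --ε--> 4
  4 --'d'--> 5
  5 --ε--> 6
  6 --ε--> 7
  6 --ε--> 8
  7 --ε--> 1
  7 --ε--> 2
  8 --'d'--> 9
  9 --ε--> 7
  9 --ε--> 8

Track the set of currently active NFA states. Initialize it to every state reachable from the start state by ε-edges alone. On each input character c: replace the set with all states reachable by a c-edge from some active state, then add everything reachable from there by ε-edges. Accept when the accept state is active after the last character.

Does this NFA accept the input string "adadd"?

start: ε-closure({0}) = {0,2}
'a' @ 1: {3,4}
'd' @ 2: {1,2,5,6,7,8}  (accept∈set)
'a' @ 3: {3,4}
'd' @ 4: {1,2,5,6,7,8}  (accept∈set)
'd' @ 5: {1,2,7,8,9}  (accept∈set)
final: {1,2,7,8,9}; accept 1 in set

Answer: ACCEPT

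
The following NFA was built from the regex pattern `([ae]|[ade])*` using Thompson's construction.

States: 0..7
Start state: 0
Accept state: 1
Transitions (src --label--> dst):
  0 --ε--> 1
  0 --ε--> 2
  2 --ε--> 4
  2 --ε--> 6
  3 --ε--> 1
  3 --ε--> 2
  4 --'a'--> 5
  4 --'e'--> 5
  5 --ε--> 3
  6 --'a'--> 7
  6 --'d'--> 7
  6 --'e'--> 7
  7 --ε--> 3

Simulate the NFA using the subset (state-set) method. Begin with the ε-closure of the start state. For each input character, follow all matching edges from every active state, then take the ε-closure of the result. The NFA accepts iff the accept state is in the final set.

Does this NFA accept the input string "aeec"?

start: ε-closure({0}) = {0,1,2,4,6}
'a' @ 1: {1,2,3,4,5,6,7}  (accept∈set)
'e' @ 2: {1,2,3,4,5,6,7}  (accept∈set)
'e' @ 3: {1,2,3,4,5,6,7}  (accept∈set)
'c' @ 4: {}  — no active states
final: {}; accept 1 not in set

Answer: REJECT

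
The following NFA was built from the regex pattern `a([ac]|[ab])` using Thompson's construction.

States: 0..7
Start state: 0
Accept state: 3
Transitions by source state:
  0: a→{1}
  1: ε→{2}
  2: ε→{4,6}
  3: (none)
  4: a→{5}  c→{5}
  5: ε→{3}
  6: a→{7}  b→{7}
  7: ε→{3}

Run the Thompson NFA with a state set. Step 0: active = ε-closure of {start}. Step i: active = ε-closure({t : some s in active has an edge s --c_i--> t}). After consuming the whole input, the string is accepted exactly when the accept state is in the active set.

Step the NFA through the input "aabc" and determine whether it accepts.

Answer: REJECT

Trace:
start: ε-closure({0}) = {0}
'a' @ 1: {1,2,4,6}
'a' @ 2: {3,5,7}  [accepting]
'b' @ 3: {}  — state set empty
rest 'c' ignored (set empty)
after full input: {}  (accept=3 not in)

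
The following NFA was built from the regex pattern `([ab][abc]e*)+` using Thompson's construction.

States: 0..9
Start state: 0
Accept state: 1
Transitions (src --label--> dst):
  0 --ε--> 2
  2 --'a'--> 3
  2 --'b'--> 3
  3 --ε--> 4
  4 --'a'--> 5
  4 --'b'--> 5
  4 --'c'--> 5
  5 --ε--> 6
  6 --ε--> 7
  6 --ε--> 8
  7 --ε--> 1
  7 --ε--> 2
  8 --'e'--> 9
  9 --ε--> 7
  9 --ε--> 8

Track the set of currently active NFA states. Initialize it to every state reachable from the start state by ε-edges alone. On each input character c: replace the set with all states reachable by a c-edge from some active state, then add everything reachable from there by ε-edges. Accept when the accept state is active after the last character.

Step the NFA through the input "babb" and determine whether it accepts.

initial (ε-close {0}): {0,2}
'b' @ 1: {3,4}
'a' @ 2: {1,2,5,6,7,8}  (accept∈set)
'b' @ 3: {3,4}
'b' @ 4: {1,2,5,6,7,8}  (accept∈set)
end set {1,2,5,6,7,8} — state 1 in

Answer: ACCEPT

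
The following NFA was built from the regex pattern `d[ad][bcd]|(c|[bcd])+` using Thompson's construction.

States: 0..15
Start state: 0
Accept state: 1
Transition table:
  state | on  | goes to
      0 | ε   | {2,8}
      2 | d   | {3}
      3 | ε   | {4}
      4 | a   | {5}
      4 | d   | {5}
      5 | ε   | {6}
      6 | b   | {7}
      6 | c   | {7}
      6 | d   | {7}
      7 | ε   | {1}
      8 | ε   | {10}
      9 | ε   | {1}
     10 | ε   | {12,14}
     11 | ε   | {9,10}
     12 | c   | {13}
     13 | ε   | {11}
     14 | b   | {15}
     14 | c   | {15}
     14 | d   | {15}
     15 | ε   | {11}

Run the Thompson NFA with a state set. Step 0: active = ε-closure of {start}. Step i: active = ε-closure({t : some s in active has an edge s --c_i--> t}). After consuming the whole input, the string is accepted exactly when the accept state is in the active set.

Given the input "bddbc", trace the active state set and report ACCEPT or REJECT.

S₀ = ε-closure({0}) = {0,2,8,10,12,14}
'b' @ 1: {1,9,10,11,12,14,15}  ✓accept
'd' @ 2: {1,9,10,11,12,14,15}  ✓accept
'd' @ 3: {1,9,10,11,12,14,15}  ✓accept
'b' @ 4: {1,9,10,11,12,14,15}  ✓accept
'c' @ 5: {1,9,10,11,12,13,14,15}  ✓accept
end set {1,9,10,11,12,13,14,15} — state 1 in

Answer: ACCEPT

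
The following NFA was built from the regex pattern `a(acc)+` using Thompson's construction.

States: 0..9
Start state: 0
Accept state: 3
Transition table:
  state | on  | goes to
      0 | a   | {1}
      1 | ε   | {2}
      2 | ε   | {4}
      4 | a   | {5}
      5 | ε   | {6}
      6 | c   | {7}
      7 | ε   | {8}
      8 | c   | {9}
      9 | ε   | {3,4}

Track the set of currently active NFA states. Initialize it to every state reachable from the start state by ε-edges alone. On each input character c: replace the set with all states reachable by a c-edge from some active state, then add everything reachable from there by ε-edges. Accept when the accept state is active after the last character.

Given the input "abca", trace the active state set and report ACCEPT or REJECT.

Answer: REJECT

Trace:
start: ε-closure({0}) = {0}
'a' @ 1: {1,2,4}
'b' @ 2: {}  — state set empty
rest 'ca' ignored (set empty)
end set {} — state 3 not in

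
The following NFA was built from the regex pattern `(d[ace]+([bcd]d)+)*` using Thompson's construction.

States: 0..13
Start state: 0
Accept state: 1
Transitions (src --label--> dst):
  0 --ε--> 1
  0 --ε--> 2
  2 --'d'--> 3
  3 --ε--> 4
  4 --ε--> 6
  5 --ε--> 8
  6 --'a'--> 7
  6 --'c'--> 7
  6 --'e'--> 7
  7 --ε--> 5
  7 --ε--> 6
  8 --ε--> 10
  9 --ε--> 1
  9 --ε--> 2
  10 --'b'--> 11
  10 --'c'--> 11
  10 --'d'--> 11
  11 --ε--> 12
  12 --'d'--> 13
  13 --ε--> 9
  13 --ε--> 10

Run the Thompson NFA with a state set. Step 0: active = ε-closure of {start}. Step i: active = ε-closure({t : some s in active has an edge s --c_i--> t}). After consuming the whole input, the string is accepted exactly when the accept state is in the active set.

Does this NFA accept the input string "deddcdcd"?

initial (ε-close {0}): {0,1,2}
'd' @ 1: {3,4,6}
'e' @ 2: {5,6,7,8,10}
'd' @ 3: {11,12}
'd' @ 4: {1,2,9,10,13}  (accept∈set)
'c' @ 5: {11,12}
'd' @ 6: {1,2,9,10,13}  (accept∈set)
'c' @ 7: {11,12}
'd' @ 8: {1,2,9,10,13}  (accept∈set)
end set {1,2,9,10,13} — state 1 in

Answer: ACCEPT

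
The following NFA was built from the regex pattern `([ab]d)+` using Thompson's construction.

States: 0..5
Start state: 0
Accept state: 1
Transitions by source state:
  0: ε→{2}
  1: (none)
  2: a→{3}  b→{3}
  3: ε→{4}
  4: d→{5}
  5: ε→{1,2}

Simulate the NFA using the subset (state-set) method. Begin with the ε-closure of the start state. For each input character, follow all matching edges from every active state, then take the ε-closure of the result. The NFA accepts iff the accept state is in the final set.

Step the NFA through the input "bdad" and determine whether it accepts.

Answer: ACCEPT

Derivation:
start: ε-closure({0}) = {0,2}
'b' @ 1: {3,4}
'd' @ 2: {1,2,5}  ✓accept
'a' @ 3: {3,4}
'd' @ 4: {1,2,5}  ✓accept
after full input: {1,2,5}  (accept=1 in)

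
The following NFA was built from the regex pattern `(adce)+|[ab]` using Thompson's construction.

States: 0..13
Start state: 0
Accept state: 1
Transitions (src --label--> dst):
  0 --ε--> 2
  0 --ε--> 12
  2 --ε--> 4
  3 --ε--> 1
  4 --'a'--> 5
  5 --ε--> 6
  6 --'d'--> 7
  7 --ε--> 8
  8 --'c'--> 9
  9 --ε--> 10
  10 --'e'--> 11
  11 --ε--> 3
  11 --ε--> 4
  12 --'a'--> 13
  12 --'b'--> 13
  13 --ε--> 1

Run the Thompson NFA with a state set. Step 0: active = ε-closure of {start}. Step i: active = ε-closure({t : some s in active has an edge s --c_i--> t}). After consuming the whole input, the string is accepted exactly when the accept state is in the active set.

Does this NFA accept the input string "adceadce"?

start: ε-closure({0}) = {0,2,4,12}
'a' @ 1: {1,5,6,13}  ✓accept
'd' @ 2: {7,8}
'c' @ 3: {9,10}
'e' @ 4: {1,3,4,11}  ✓accept
'a' @ 5: {5,6}
'd' @ 6: {7,8}
'c' @ 7: {9,10}
'e' @ 8: {1,3,4,11}  ✓accept
final: {1,3,4,11}; accept 1 in set

Answer: ACCEPT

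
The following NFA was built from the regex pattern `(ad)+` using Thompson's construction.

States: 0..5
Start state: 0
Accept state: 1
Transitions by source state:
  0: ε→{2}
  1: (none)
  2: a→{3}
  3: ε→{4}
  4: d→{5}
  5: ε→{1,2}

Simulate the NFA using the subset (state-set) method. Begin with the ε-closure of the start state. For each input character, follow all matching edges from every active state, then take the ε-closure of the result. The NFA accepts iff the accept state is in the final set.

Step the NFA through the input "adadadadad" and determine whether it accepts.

Answer: ACCEPT

Steps:
S₀ = ε-closure({0}) = {0,2}
'a' @ 1: {3,4}
'd' @ 2: {1,2,5}  [accepting]
'a' @ 3: {3,4}
'd' @ 4: {1,2,5}  [accepting]
'a' @ 5: {3,4}
'd' @ 6: {1,2,5}  [accepting]
'a' @ 7: {3,4}
'd' @ 8: {1,2,5}  [accepting]
'a' @ 9: {3,4}
'd' @ 10: {1,2,5}  [accepting]
final: {1,2,5}; accept 1 in set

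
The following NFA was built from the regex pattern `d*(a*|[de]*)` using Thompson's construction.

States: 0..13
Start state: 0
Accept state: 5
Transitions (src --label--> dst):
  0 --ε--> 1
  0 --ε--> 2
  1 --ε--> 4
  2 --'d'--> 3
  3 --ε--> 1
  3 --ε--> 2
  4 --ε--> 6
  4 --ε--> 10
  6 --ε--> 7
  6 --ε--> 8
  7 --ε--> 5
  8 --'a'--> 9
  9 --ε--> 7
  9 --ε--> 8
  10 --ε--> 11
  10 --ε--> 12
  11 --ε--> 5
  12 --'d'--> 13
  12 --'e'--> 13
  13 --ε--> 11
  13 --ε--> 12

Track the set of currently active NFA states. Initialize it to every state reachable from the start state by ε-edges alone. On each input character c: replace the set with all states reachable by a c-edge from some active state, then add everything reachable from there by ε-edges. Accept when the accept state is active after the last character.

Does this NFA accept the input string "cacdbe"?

initial (ε-close {0}): {0,1,2,4,5,6,7,8,10,11,12}
'c' @ 1: {}  — no active states
rest 'acdbe' ignored (set empty)
after full input: {}  (accept=5 not in)

Answer: REJECT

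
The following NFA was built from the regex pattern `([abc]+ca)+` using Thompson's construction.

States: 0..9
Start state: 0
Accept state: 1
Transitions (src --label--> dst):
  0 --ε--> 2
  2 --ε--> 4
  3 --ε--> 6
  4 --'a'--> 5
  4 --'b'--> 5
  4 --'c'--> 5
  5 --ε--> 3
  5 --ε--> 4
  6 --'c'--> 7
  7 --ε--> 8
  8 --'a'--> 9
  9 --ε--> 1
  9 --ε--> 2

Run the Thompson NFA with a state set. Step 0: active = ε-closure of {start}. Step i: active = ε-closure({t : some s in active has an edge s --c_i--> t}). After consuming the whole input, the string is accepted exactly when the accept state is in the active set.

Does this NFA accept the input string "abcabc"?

S₀ = ε-closure({0}) = {0,2,4}
'a' @ 1: {3,4,5,6}
'b' @ 2: {3,4,5,6}
'c' @ 3: {3,4,5,6,7,8}
'a' @ 4: {1,2,3,4,5,6,9}  [accepting]
'b' @ 5: {3,4,5,6}
'c' @ 6: {3,4,5,6,7,8}
end set {3,4,5,6,7,8} — state 1 not in

Answer: REJECT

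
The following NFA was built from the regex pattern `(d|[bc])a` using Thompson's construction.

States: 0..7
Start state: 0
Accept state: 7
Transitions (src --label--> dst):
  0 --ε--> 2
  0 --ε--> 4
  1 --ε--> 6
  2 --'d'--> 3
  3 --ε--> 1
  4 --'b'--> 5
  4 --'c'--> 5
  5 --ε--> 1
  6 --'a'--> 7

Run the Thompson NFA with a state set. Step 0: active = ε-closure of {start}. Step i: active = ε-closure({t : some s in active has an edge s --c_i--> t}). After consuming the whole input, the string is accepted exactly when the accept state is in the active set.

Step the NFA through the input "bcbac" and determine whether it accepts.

initial (ε-close {0}): {0,2,4}
'b' @ 1: {1,5,6}
'c' @ 2: {}  — state set empty
rest 'bac' ignored (set empty)
after full input: {}  (accept=7 not in)

Answer: REJECT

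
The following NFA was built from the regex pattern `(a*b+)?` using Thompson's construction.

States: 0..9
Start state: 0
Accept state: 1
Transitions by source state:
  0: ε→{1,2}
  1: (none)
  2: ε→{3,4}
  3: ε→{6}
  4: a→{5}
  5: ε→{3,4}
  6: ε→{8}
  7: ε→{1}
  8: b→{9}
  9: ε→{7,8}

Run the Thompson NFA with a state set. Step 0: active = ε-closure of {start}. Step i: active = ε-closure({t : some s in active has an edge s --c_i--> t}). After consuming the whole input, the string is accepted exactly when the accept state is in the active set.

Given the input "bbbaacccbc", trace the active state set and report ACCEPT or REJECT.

initial (ε-close {0}): {0,1,2,3,4,6,8}
'b' @ 1: {1,7,8,9}  [accepting]
'b' @ 2: {1,7,8,9}  [accepting]
'b' @ 3: {1,7,8,9}  [accepting]
'a' @ 4: {}  — dead — no transitions
rest 'acccbc' ignored (set empty)
end set {} — state 1 not in

Answer: REJECT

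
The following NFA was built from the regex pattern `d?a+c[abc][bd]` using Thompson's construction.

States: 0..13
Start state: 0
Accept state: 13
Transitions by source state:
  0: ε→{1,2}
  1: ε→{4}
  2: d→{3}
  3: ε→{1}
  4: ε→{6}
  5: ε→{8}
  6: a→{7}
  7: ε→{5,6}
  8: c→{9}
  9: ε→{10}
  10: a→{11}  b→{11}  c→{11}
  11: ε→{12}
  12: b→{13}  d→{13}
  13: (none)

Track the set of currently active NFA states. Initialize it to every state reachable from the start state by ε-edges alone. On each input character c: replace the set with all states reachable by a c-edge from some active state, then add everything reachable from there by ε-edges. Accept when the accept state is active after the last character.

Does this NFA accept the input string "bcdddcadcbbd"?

S₀ = ε-closure({0}) = {0,1,2,4,6}
'b' @ 1: {}  — dead — no transitions
rest 'cdddcadcbbd' ignored (set empty)
final: {}; accept 13 not in set

Answer: REJECT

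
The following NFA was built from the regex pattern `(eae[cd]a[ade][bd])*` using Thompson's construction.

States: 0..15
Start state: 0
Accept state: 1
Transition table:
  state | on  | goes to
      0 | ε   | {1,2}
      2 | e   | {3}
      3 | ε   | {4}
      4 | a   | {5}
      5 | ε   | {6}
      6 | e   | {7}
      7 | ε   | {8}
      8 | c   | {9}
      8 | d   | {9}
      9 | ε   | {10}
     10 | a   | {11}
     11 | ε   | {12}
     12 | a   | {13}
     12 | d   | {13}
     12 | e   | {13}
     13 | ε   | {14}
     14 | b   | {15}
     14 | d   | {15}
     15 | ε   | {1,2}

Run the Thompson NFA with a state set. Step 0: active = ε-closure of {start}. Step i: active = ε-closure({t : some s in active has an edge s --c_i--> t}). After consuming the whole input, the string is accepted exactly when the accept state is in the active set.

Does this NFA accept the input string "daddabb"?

Answer: REJECT

Derivation:
initial (ε-close {0}): {0,1,2}
'd' @ 1: {}  — state set empty
rest 'addabb' ignored (set empty)
final: {}; accept 1 not in set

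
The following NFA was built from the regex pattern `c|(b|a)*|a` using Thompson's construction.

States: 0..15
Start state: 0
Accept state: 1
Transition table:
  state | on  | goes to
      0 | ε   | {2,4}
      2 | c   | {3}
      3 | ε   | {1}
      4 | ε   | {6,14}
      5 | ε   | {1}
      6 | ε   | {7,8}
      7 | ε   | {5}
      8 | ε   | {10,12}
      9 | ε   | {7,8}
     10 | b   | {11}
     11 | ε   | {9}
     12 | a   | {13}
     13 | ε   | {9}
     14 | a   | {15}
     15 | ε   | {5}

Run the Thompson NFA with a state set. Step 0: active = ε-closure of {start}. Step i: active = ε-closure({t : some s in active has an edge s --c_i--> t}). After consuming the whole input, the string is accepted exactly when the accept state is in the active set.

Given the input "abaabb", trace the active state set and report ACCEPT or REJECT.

start: ε-closure({0}) = {0,1,2,4,5,6,7,8,10,12,14}
'a' @ 1: {1,5,7,8,9,10,12,13,15}  ✓accept
'b' @ 2: {1,5,7,8,9,10,11,12}  ✓accept
'a' @ 3: {1,5,7,8,9,10,12,13}  ✓accept
'a' @ 4: {1,5,7,8,9,10,12,13}  ✓accept
'b' @ 5: {1,5,7,8,9,10,11,12}  ✓accept
'b' @ 6: {1,5,7,8,9,10,11,12}  ✓accept
end set {1,5,7,8,9,10,11,12} — state 1 in

Answer: ACCEPT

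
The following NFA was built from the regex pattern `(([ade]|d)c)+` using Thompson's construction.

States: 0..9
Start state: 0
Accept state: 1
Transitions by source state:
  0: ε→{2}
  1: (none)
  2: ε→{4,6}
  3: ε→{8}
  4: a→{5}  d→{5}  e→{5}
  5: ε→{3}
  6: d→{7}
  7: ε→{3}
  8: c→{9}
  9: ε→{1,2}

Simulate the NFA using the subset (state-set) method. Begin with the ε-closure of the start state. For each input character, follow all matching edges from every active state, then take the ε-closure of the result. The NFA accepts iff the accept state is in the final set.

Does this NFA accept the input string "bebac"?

Answer: REJECT

Steps:
initial (ε-close {0}): {0,2,4,6}
'b' @ 1: {}  — state set empty
rest 'ebac' ignored (set empty)
final: {}; accept 1 not in set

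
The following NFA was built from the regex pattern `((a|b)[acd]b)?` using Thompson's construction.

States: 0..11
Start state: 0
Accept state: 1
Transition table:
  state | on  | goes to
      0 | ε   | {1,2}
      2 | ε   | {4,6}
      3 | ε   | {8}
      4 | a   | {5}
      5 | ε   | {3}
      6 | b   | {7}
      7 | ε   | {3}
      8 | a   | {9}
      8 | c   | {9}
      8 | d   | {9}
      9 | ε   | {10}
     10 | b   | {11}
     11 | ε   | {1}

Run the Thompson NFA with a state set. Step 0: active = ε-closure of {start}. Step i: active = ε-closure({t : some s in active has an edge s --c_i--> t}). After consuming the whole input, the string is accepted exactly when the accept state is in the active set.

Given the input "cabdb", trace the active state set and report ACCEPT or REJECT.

start: ε-closure({0}) = {0,1,2,4,6}
'c' @ 1: {}  — no active states
rest 'abdb' ignored (set empty)
after full input: {}  (accept=1 not in)

Answer: REJECT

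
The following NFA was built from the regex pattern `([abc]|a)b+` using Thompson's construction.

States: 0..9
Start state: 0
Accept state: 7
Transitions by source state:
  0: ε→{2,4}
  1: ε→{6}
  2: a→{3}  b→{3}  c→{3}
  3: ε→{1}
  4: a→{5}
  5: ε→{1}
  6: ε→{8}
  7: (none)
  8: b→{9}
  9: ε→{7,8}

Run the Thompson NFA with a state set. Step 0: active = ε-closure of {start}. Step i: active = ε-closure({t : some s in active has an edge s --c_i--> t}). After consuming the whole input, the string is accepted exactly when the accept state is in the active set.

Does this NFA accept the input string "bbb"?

Answer: ACCEPT

Steps:
start: ε-closure({0}) = {0,2,4}
'b' @ 1: {1,3,6,8}
'b' @ 2: {7,8,9}  (accept∈set)
'b' @ 3: {7,8,9}  (accept∈set)
end set {7,8,9} — state 7 in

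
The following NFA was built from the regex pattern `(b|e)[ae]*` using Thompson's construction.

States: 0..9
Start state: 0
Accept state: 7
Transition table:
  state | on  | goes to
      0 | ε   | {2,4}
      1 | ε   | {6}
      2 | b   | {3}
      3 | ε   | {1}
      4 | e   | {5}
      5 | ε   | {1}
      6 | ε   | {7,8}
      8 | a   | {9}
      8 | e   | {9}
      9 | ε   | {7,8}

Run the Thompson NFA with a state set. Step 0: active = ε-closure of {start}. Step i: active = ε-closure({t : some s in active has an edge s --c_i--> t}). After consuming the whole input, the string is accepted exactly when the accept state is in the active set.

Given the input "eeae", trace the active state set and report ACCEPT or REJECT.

Answer: ACCEPT

Derivation:
initial (ε-close {0}): {0,2,4}
'e' @ 1: {1,5,6,7,8}  (accept∈set)
'e' @ 2: {7,8,9}  (accept∈set)
'a' @ 3: {7,8,9}  (accept∈set)
'e' @ 4: {7,8,9}  (accept∈set)
end set {7,8,9} — state 7 in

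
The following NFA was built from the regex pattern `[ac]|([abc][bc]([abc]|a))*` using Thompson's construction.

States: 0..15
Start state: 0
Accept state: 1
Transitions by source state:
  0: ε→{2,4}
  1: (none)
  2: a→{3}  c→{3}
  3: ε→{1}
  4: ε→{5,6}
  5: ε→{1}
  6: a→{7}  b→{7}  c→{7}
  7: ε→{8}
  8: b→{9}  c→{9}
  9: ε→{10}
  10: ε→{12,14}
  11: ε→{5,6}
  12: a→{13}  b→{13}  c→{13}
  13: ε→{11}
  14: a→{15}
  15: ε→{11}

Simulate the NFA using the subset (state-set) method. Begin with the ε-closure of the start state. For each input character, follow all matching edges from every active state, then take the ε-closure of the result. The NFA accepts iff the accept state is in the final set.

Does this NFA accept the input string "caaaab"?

start: ε-closure({0}) = {0,1,2,4,5,6}
'c' @ 1: {1,3,7,8}  [accepting]
'a' @ 2: {}  — no active states
rest 'aaab' ignored (set empty)
final: {}; accept 1 not in set

Answer: REJECT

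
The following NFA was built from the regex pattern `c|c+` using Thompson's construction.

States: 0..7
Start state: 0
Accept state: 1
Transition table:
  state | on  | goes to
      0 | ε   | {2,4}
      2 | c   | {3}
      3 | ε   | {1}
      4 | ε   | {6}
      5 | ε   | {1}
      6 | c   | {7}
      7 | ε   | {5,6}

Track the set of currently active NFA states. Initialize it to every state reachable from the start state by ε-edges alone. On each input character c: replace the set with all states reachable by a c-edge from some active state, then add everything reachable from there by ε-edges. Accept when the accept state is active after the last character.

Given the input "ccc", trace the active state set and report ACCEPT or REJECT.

Answer: ACCEPT

Derivation:
S₀ = ε-closure({0}) = {0,2,4,6}
'c' @ 1: {1,3,5,6,7}  (accept∈set)
'c' @ 2: {1,5,6,7}  (accept∈set)
'c' @ 3: {1,5,6,7}  (accept∈set)
end set {1,5,6,7} — state 1 in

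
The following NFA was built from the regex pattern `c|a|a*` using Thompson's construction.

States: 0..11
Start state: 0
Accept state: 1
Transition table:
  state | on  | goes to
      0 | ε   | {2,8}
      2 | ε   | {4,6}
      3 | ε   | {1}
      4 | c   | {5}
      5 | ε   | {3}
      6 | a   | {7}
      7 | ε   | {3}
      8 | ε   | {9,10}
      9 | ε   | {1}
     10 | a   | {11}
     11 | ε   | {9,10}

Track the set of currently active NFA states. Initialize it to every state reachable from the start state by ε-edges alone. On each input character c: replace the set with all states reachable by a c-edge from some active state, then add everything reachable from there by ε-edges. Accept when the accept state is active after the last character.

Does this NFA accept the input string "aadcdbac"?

Answer: REJECT

Derivation:
start: ε-closure({0}) = {0,1,2,4,6,8,9,10}
'a' @ 1: {1,3,7,9,10,11}  [accepting]
'a' @ 2: {1,9,10,11}  [accepting]
'd' @ 3: {}  — no active states
rest 'cdbac' ignored (set empty)
end set {} — state 1 not in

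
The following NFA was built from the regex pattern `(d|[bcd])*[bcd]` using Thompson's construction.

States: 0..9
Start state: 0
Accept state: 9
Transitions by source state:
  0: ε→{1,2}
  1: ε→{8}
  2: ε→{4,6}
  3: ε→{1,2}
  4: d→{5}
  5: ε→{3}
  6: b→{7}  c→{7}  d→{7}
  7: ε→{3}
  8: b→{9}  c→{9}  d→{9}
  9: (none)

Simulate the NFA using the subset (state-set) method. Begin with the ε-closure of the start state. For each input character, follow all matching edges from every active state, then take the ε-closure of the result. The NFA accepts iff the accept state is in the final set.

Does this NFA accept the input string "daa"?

start: ε-closure({0}) = {0,1,2,4,6,8}
'd' @ 1: {1,2,3,4,5,6,7,8,9}  [accepting]
'a' @ 2: {}  — no active states
rest 'a' ignored (set empty)
end set {} — state 9 not in

Answer: REJECT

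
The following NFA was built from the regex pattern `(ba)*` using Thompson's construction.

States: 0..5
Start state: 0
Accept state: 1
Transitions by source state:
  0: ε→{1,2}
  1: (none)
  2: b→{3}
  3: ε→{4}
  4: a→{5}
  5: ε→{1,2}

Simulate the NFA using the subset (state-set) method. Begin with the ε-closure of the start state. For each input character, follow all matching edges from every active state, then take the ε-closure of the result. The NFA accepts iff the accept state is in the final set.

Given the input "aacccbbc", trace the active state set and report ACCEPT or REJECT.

Answer: REJECT

Derivation:
initial (ε-close {0}): {0,1,2}
'a' @ 1: {}  — no active states
rest 'acccbbc' ignored (set empty)
after full input: {}  (accept=1 not in)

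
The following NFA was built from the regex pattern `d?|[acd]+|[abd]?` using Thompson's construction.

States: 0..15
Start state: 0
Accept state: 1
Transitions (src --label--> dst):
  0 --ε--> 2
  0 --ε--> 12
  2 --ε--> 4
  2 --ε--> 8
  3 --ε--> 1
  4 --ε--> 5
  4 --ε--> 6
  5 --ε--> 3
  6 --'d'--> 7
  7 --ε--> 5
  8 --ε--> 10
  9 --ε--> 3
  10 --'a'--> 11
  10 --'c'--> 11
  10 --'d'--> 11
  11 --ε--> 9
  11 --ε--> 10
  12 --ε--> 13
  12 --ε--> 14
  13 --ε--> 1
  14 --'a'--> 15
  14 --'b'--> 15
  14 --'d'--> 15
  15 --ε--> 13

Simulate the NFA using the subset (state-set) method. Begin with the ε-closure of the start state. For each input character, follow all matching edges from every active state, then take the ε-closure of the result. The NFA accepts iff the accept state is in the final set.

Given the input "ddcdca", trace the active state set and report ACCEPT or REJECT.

start: ε-closure({0}) = {0,1,2,3,4,5,6,8,10,12,13,14}
'd' @ 1: {1,3,5,7,9,10,11,13,15}  ✓accept
'd' @ 2: {1,3,9,10,11}  ✓accept
'c' @ 3: {1,3,9,10,11}  ✓accept
'd' @ 4: {1,3,9,10,11}  ✓accept
'c' @ 5: {1,3,9,10,11}  ✓accept
'a' @ 6: {1,3,9,10,11}  ✓accept
end set {1,3,9,10,11} — state 1 in

Answer: ACCEPT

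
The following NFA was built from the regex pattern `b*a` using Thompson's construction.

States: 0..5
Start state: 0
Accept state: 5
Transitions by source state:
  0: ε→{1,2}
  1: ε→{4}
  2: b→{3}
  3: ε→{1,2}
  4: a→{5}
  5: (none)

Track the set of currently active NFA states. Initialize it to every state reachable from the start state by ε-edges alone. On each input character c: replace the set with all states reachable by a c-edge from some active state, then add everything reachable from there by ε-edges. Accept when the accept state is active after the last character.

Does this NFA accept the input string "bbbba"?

S₀ = ε-closure({0}) = {0,1,2,4}
'b' @ 1: {1,2,3,4}
'b' @ 2: {1,2,3,4}
'b' @ 3: {1,2,3,4}
'b' @ 4: {1,2,3,4}
'a' @ 5: {5}  (accept∈set)
end set {5} — state 5 in

Answer: ACCEPT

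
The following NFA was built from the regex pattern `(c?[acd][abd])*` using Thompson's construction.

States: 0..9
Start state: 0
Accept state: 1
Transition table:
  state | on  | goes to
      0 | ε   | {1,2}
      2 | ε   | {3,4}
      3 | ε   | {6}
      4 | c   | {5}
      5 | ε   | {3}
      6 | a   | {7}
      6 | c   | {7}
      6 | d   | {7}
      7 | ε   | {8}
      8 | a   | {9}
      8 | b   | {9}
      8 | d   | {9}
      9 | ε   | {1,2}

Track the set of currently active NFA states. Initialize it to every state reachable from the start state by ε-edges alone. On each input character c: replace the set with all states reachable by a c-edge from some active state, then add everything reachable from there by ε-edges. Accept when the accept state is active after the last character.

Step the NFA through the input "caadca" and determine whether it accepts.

initial (ε-close {0}): {0,1,2,3,4,6}
'c' @ 1: {3,5,6,7,8}
'a' @ 2: {1,2,3,4,6,7,8,9}  [accepting]
'a' @ 3: {1,2,3,4,6,7,8,9}  [accepting]
'd' @ 4: {1,2,3,4,6,7,8,9}  [accepting]
'c' @ 5: {3,5,6,7,8}
'a' @ 6: {1,2,3,4,6,7,8,9}  [accepting]
end set {1,2,3,4,6,7,8,9} — state 1 in

Answer: ACCEPT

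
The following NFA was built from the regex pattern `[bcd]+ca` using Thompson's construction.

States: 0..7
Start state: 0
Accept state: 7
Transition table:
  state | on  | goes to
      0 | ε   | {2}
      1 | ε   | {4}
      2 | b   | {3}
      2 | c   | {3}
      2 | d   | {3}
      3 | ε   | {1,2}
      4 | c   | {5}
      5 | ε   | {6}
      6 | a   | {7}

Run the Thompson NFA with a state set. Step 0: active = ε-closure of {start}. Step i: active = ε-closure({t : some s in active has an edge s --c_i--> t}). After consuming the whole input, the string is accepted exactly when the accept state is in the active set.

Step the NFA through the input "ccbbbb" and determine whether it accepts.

S₀ = ε-closure({0}) = {0,2}
'c' @ 1: {1,2,3,4}
'c' @ 2: {1,2,3,4,5,6}
'b' @ 3: {1,2,3,4}
'b' @ 4: {1,2,3,4}
'b' @ 5: {1,2,3,4}
'b' @ 6: {1,2,3,4}
end set {1,2,3,4} — state 7 not in

Answer: REJECT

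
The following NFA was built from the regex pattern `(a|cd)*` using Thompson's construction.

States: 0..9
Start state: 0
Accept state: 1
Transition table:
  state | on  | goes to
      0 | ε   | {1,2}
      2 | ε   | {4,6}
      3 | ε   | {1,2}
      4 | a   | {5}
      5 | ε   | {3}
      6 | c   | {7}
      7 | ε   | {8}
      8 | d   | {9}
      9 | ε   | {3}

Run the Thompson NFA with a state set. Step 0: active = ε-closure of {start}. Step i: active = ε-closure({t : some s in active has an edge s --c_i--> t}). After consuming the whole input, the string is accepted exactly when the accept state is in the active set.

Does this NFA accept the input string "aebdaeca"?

Answer: REJECT

Steps:
S₀ = ε-closure({0}) = {0,1,2,4,6}
'a' @ 1: {1,2,3,4,5,6}  (accept∈set)
'e' @ 2: {}  — no active states
rest 'bdaeca' ignored (set empty)
final: {}; accept 1 not in set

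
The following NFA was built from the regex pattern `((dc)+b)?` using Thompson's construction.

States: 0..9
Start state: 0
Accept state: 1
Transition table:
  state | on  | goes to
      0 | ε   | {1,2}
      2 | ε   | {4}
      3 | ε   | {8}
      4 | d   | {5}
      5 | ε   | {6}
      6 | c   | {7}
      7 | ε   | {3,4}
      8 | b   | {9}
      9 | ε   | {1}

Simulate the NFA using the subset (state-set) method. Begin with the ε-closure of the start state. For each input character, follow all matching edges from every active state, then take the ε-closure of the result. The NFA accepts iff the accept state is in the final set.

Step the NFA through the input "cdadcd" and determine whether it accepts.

initial (ε-close {0}): {0,1,2,4}
'c' @ 1: {}  — state set empty
rest 'dadcd' ignored (set empty)
end set {} — state 1 not in

Answer: REJECT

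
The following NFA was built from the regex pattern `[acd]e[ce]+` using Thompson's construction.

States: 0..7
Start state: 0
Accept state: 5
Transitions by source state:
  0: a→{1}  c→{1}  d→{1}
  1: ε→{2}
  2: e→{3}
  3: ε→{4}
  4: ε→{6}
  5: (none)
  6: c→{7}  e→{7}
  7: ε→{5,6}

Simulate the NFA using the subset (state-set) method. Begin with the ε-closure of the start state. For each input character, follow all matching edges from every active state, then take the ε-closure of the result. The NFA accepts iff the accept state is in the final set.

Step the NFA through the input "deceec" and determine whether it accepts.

initial (ε-close {0}): {0}
'd' @ 1: {1,2}
'e' @ 2: {3,4,6}
'c' @ 3: {5,6,7}  (accept∈set)
'e' @ 4: {5,6,7}  (accept∈set)
'e' @ 5: {5,6,7}  (accept∈set)
'c' @ 6: {5,6,7}  (accept∈set)
after full input: {5,6,7}  (accept=5 in)

Answer: ACCEPT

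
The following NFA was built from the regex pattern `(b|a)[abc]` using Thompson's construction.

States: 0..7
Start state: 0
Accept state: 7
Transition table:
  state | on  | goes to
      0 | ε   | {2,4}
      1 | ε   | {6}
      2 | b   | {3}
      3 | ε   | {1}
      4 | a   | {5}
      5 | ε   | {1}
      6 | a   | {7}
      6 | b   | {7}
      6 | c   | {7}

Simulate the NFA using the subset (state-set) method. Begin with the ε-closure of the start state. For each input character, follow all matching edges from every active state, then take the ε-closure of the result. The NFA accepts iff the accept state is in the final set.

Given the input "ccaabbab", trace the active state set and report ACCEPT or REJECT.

S₀ = ε-closure({0}) = {0,2,4}
'c' @ 1: {}  — no active states
rest 'caabbab' ignored (set empty)
after full input: {}  (accept=7 not in)

Answer: REJECT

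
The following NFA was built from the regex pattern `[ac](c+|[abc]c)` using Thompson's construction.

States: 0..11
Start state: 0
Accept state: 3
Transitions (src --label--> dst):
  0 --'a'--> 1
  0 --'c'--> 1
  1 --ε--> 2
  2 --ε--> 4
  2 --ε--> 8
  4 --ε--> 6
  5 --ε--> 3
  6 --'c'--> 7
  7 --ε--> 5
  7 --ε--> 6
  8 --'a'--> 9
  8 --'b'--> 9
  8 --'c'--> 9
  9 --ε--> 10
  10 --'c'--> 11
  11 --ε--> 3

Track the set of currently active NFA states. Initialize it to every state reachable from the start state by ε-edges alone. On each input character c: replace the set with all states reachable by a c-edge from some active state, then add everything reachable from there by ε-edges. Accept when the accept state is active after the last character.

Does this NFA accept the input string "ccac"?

initial (ε-close {0}): {0}
'c' @ 1: {1,2,4,6,8}
'c' @ 2: {3,5,6,7,9,10}  [accepting]
'a' @ 3: {}  — state set empty
rest 'c' ignored (set empty)
final: {}; accept 3 not in set

Answer: REJECT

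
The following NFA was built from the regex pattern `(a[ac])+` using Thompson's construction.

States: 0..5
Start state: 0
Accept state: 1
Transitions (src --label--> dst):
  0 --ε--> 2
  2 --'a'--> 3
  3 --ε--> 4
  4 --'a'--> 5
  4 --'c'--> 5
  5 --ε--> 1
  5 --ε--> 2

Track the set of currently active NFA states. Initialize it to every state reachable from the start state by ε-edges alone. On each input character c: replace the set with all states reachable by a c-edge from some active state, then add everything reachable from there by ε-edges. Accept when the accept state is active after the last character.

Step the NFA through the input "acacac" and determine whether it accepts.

initial (ε-close {0}): {0,2}
'a' @ 1: {3,4}
'c' @ 2: {1,2,5}  (accept∈set)
'a' @ 3: {3,4}
'c' @ 4: {1,2,5}  (accept∈set)
'a' @ 5: {3,4}
'c' @ 6: {1,2,5}  (accept∈set)
final: {1,2,5}; accept 1 in set

Answer: ACCEPT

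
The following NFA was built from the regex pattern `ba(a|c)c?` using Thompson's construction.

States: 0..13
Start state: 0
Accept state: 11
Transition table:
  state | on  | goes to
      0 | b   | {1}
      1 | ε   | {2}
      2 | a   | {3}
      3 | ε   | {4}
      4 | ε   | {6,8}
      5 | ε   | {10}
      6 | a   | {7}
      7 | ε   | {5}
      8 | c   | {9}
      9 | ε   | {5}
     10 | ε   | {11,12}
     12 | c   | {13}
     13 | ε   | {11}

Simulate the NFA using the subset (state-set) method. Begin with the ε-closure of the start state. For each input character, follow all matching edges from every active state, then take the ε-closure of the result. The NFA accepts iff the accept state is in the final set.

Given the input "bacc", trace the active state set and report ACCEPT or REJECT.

Answer: ACCEPT

Trace:
initial (ε-close {0}): {0}
'b' @ 1: {1,2}
'a' @ 2: {3,4,6,8}
'c' @ 3: {5,9,10,11,12}  (accept∈set)
'c' @ 4: {11,13}  (accept∈set)
end set {11,13} — state 11 in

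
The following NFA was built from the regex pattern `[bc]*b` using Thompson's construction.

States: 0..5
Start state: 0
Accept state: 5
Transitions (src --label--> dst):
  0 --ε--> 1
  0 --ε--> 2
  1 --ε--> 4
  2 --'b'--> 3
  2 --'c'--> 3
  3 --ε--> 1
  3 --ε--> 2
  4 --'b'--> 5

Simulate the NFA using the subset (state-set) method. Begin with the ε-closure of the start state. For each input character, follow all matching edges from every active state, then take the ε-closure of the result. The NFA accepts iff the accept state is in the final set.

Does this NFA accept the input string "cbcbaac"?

Answer: REJECT

Steps:
S₀ = ε-closure({0}) = {0,1,2,4}
'c' @ 1: {1,2,3,4}
'b' @ 2: {1,2,3,4,5}  ✓accept
'c' @ 3: {1,2,3,4}
'b' @ 4: {1,2,3,4,5}  ✓accept
'a' @ 5: {}  — no active states
rest 'ac' ignored (set empty)
end set {} — state 5 not in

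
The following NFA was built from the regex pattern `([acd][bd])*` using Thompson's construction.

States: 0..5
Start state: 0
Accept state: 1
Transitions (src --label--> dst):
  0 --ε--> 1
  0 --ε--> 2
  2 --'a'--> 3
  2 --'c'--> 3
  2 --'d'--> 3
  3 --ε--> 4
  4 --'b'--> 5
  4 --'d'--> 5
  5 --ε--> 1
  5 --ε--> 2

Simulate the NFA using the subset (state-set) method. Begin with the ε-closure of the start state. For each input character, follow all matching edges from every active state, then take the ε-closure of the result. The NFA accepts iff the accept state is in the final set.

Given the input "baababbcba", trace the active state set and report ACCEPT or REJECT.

Answer: REJECT

Derivation:
start: ε-closure({0}) = {0,1,2}
'b' @ 1: {}  — state set empty
rest 'aababbcba' ignored (set empty)
end set {} — state 1 not in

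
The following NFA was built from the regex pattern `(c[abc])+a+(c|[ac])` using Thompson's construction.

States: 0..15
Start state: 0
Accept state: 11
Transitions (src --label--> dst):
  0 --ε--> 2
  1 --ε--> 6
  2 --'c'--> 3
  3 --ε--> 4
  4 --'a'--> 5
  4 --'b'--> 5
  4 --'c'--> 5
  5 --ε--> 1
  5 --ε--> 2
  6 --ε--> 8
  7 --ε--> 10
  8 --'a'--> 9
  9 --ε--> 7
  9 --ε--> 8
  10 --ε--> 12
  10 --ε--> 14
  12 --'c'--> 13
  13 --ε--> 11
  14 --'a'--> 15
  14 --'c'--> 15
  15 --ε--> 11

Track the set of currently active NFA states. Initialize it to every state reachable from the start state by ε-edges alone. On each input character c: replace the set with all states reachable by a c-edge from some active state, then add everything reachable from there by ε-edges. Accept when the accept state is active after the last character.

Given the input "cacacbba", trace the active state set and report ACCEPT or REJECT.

initial (ε-close {0}): {0,2}
'c' @ 1: {3,4}
'a' @ 2: {1,2,5,6,8}
'c' @ 3: {3,4}
'a' @ 4: {1,2,5,6,8}
'c' @ 5: {3,4}
'b' @ 6: {1,2,5,6,8}
'b' @ 7: {}  — no active states
rest 'a' ignored (set empty)
final: {}; accept 11 not in set

Answer: REJECT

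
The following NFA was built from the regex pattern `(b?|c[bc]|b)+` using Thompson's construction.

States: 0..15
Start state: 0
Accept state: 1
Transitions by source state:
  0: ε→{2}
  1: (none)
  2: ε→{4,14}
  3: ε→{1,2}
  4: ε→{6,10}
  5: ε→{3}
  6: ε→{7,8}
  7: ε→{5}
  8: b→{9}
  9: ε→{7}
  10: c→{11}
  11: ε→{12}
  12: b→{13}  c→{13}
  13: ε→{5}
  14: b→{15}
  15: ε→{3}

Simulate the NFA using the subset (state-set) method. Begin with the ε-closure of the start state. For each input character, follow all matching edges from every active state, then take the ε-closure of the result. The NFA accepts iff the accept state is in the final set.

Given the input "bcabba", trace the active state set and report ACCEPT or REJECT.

Answer: REJECT

Derivation:
start: ε-closure({0}) = {0,1,2,3,4,5,6,7,8,10,14}
'b' @ 1: {1,2,3,4,5,6,7,8,9,10,14,15}  [accepting]
'c' @ 2: {11,12}
'a' @ 3: {}  — no active states
rest 'bba' ignored (set empty)
final: {}; accept 1 not in set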